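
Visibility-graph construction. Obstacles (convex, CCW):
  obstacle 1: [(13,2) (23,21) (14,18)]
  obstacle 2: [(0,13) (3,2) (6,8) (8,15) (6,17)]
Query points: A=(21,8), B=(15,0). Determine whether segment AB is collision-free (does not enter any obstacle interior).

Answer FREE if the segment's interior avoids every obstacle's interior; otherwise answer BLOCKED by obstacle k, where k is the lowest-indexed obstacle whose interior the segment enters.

FREE

Obstacle 1 [(13,2) (23,21) (14,18)]:
  edge (13,2)–(23,21): clear
  edge (23,21)–(14,18): clear
  edge (14,18)–(13,2): clear
  midpoint (18,4) outside
  → clear
Obstacle 2 [(0,13) (3,2) (6,8) (8,15) (6,17)]:
  edge (0,13)–(3,2): clear
  edge (3,2)–(6,8): clear
  edge (6,8)–(8,15): clear
  edge (8,15)–(6,17): clear
  edge (6,17)–(0,13): clear
  midpoint (18,4) outside
  → clear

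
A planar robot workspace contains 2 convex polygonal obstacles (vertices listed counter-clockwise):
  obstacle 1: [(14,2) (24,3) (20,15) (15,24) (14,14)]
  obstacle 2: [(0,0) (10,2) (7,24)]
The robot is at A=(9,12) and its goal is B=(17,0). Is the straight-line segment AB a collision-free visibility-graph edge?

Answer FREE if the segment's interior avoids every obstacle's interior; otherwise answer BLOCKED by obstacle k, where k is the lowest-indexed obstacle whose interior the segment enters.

Obstacle 1 [(14,2) (24,3) (20,15) (15,24) (14,14)]:
  edge (14,2)–(24,3): crosses AB
  edge (24,3)–(20,15): clear
  edge (20,15)–(15,24): clear
  edge (15,24)–(14,14): clear
  edge (14,14)–(14,2): crosses AB
  → BLOCKED
Obstacle 2 [(0,0) (10,2) (7,24)]:
  edge (0,0)–(10,2): clear
  edge (10,2)–(7,24): clear
  edge (7,24)–(0,0): clear
  midpoint (13,6) outside
  → clear

BLOCKED by obstacle 1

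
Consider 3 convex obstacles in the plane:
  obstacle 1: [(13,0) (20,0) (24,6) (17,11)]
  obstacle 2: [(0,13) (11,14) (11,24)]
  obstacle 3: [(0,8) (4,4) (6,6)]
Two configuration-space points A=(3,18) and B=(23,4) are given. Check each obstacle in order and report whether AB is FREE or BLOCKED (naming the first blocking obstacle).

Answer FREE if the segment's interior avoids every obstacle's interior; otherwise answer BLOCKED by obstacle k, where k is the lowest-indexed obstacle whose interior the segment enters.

Obstacle 1 [(13,0) (20,0) (24,6) (17,11)]:
  edge (13,0)–(20,0): clear
  edge (20,0)–(24,6): crosses AB
  edge (24,6)–(17,11): clear
  edge (17,11)–(13,0): crosses AB
  → BLOCKED
Obstacle 2 [(0,13) (11,14) (11,24)]:
  edge (0,13)–(11,14): crosses AB
  edge (11,14)–(11,24): clear
  edge (11,24)–(0,13): crosses AB
  → BLOCKED
Obstacle 3 [(0,8) (4,4) (6,6)]:
  edge (0,8)–(4,4): clear
  edge (4,4)–(6,6): clear
  edge (6,6)–(0,8): clear
  midpoint (13,11) outside
  → clear

BLOCKED by obstacle 1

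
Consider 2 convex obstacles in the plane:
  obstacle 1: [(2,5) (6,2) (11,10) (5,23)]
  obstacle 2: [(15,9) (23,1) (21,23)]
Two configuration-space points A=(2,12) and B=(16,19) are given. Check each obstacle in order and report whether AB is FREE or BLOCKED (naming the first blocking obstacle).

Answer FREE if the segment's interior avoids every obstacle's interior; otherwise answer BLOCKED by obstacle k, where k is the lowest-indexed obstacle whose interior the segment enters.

BLOCKED by obstacle 1

Obstacle 1 [(2,5) (6,2) (11,10) (5,23)]:
  edge (2,5)–(6,2): clear
  edge (6,2)–(11,10): clear
  edge (11,10)–(5,23): crosses AB
  edge (5,23)–(2,5): crosses AB
  → BLOCKED
Obstacle 2 [(15,9) (23,1) (21,23)]:
  edge (15,9)–(23,1): clear
  edge (23,1)–(21,23): clear
  edge (21,23)–(15,9): clear
  midpoint (9,31/2) outside
  → clear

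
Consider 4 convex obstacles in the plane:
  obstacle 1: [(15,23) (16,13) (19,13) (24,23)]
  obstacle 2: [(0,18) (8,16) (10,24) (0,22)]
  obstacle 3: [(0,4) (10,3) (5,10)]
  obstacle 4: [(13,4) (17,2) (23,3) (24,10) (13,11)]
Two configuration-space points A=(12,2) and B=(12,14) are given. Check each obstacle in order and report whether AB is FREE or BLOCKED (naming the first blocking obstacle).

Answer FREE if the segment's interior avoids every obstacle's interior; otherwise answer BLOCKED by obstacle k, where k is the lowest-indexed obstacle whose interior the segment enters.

FREE

Obstacle 1 [(15,23) (16,13) (19,13) (24,23)]:
  edge (15,23)–(16,13): clear
  edge (16,13)–(19,13): clear
  edge (19,13)–(24,23): clear
  edge (24,23)–(15,23): clear
  midpoint (12,8) outside
  → clear
Obstacle 2 [(0,18) (8,16) (10,24) (0,22)]:
  edge (0,18)–(8,16): clear
  edge (8,16)–(10,24): clear
  edge (10,24)–(0,22): clear
  edge (0,22)–(0,18): clear
  midpoint (12,8) outside
  → clear
Obstacle 3 [(0,4) (10,3) (5,10)]:
  edge (0,4)–(10,3): clear
  edge (10,3)–(5,10): clear
  edge (5,10)–(0,4): clear
  midpoint (12,8) outside
  → clear
Obstacle 4 [(13,4) (17,2) (23,3) (24,10) (13,11)]:
  edge (13,4)–(17,2): clear
  edge (17,2)–(23,3): clear
  edge (23,3)–(24,10): clear
  edge (24,10)–(13,11): clear
  edge (13,11)–(13,4): clear
  midpoint (12,8) outside
  → clear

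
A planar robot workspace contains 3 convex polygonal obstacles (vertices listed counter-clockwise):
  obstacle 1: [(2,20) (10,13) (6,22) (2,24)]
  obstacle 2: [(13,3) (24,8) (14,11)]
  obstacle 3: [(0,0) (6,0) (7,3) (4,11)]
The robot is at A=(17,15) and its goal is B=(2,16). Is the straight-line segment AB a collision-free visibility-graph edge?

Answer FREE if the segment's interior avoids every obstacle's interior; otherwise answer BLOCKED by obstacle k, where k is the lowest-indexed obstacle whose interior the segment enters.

Obstacle 1 [(2,20) (10,13) (6,22) (2,24)]:
  edge (2,20)–(10,13): crosses AB
  edge (10,13)–(6,22): crosses AB
  edge (6,22)–(2,24): clear
  edge (2,24)–(2,20): clear
  → BLOCKED
Obstacle 2 [(13,3) (24,8) (14,11)]:
  edge (13,3)–(24,8): clear
  edge (24,8)–(14,11): clear
  edge (14,11)–(13,3): clear
  midpoint (19/2,31/2) outside
  → clear
Obstacle 3 [(0,0) (6,0) (7,3) (4,11)]:
  edge (0,0)–(6,0): clear
  edge (6,0)–(7,3): clear
  edge (7,3)–(4,11): clear
  edge (4,11)–(0,0): clear
  midpoint (19/2,31/2) outside
  → clear

BLOCKED by obstacle 1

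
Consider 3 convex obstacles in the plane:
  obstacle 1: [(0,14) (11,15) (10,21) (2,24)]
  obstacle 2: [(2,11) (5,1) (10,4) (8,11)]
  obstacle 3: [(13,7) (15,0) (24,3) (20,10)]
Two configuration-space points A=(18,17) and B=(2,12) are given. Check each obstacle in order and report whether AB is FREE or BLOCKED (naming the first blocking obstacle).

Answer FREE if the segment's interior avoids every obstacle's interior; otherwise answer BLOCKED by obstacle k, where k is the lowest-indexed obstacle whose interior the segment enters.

FREE

Obstacle 1 [(0,14) (11,15) (10,21) (2,24)]:
  edge (0,14)–(11,15): clear
  edge (11,15)–(10,21): clear
  edge (10,21)–(2,24): clear
  edge (2,24)–(0,14): clear
  midpoint (10,29/2) outside
  → clear
Obstacle 2 [(2,11) (5,1) (10,4) (8,11)]:
  edge (2,11)–(5,1): clear
  edge (5,1)–(10,4): clear
  edge (10,4)–(8,11): clear
  edge (8,11)–(2,11): clear
  midpoint (10,29/2) outside
  → clear
Obstacle 3 [(13,7) (15,0) (24,3) (20,10)]:
  edge (13,7)–(15,0): clear
  edge (15,0)–(24,3): clear
  edge (24,3)–(20,10): clear
  edge (20,10)–(13,7): clear
  midpoint (10,29/2) outside
  → clear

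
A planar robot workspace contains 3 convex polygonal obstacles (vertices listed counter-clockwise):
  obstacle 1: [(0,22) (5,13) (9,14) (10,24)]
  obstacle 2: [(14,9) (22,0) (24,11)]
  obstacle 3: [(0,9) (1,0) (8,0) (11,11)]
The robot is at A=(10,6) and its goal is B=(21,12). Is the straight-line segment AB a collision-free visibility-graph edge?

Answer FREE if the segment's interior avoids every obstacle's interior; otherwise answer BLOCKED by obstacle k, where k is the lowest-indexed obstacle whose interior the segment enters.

Obstacle 1 [(0,22) (5,13) (9,14) (10,24)]:
  edge (0,22)–(5,13): clear
  edge (5,13)–(9,14): clear
  edge (9,14)–(10,24): clear
  edge (10,24)–(0,22): clear
  midpoint (31/2,9) outside
  → clear
Obstacle 2 [(14,9) (22,0) (24,11)]:
  edge (14,9)–(22,0): crosses AB
  edge (22,0)–(24,11): clear
  edge (24,11)–(14,9): crosses AB
  → BLOCKED
Obstacle 3 [(0,9) (1,0) (8,0) (11,11)]:
  edge (0,9)–(1,0): clear
  edge (1,0)–(8,0): clear
  edge (8,0)–(11,11): clear
  edge (11,11)–(0,9): clear
  midpoint (31/2,9) outside
  → clear

BLOCKED by obstacle 2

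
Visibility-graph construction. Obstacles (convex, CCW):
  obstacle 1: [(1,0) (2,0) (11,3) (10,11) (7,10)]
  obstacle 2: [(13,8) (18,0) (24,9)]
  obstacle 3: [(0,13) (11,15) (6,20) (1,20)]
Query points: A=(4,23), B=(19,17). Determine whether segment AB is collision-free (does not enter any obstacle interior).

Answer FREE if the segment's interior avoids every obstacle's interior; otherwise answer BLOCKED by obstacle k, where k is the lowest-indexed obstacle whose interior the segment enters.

Obstacle 1 [(1,0) (2,0) (11,3) (10,11) (7,10)]:
  edge (1,0)–(2,0): clear
  edge (2,0)–(11,3): clear
  edge (11,3)–(10,11): clear
  edge (10,11)–(7,10): clear
  edge (7,10)–(1,0): clear
  midpoint (23/2,20) outside
  → clear
Obstacle 2 [(13,8) (18,0) (24,9)]:
  edge (13,8)–(18,0): clear
  edge (18,0)–(24,9): clear
  edge (24,9)–(13,8): clear
  midpoint (23/2,20) outside
  → clear
Obstacle 3 [(0,13) (11,15) (6,20) (1,20)]:
  edge (0,13)–(11,15): clear
  edge (11,15)–(6,20): clear
  edge (6,20)–(1,20): clear
  edge (1,20)–(0,13): clear
  midpoint (23/2,20) outside
  → clear

FREE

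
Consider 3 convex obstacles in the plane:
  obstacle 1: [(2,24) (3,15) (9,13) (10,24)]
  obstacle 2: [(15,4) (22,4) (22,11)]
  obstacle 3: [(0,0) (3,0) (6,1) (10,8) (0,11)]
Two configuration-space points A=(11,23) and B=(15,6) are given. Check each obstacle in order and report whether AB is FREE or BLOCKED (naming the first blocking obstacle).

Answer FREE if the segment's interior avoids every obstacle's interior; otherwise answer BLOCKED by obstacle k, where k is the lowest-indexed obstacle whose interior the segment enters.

Obstacle 1 [(2,24) (3,15) (9,13) (10,24)]:
  edge (2,24)–(3,15): clear
  edge (3,15)–(9,13): clear
  edge (9,13)–(10,24): clear
  edge (10,24)–(2,24): clear
  midpoint (13,29/2) outside
  → clear
Obstacle 2 [(15,4) (22,4) (22,11)]:
  edge (15,4)–(22,4): clear
  edge (22,4)–(22,11): clear
  edge (22,11)–(15,4): clear
  midpoint (13,29/2) outside
  → clear
Obstacle 3 [(0,0) (3,0) (6,1) (10,8) (0,11)]:
  edge (0,0)–(3,0): clear
  edge (3,0)–(6,1): clear
  edge (6,1)–(10,8): clear
  edge (10,8)–(0,11): clear
  edge (0,11)–(0,0): clear
  midpoint (13,29/2) outside
  → clear

FREE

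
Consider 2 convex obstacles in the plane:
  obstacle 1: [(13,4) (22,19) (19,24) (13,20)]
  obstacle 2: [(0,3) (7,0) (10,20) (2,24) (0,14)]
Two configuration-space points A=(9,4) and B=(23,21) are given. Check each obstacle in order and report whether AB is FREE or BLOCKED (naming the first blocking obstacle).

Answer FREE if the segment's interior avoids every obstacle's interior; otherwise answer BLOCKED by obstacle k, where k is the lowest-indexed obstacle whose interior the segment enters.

BLOCKED by obstacle 1

Obstacle 1 [(13,4) (22,19) (19,24) (13,20)]:
  edge (13,4)–(22,19): clear
  edge (22,19)–(19,24): crosses AB
  edge (19,24)–(13,20): clear
  edge (13,20)–(13,4): crosses AB
  → BLOCKED
Obstacle 2 [(0,3) (7,0) (10,20) (2,24) (0,14)]:
  edge (0,3)–(7,0): clear
  edge (7,0)–(10,20): clear
  edge (10,20)–(2,24): clear
  edge (2,24)–(0,14): clear
  edge (0,14)–(0,3): clear
  midpoint (16,25/2) outside
  → clear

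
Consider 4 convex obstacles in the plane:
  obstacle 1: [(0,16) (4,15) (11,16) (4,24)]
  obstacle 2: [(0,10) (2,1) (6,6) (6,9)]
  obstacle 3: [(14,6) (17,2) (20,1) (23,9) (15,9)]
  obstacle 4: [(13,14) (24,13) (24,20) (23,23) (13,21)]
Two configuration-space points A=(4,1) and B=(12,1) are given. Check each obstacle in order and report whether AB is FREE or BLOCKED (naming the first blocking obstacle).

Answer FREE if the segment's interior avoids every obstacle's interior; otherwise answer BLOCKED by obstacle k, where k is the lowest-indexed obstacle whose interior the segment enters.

Obstacle 1 [(0,16) (4,15) (11,16) (4,24)]:
  edge (0,16)–(4,15): clear
  edge (4,15)–(11,16): clear
  edge (11,16)–(4,24): clear
  edge (4,24)–(0,16): clear
  midpoint (8,1) outside
  → clear
Obstacle 2 [(0,10) (2,1) (6,6) (6,9)]:
  edge (0,10)–(2,1): clear
  edge (2,1)–(6,6): clear
  edge (6,6)–(6,9): clear
  edge (6,9)–(0,10): clear
  midpoint (8,1) outside
  → clear
Obstacle 3 [(14,6) (17,2) (20,1) (23,9) (15,9)]:
  edge (14,6)–(17,2): clear
  edge (17,2)–(20,1): clear
  edge (20,1)–(23,9): clear
  edge (23,9)–(15,9): clear
  edge (15,9)–(14,6): clear
  midpoint (8,1) outside
  → clear
Obstacle 4 [(13,14) (24,13) (24,20) (23,23) (13,21)]:
  edge (13,14)–(24,13): clear
  edge (24,13)–(24,20): clear
  edge (24,20)–(23,23): clear
  edge (23,23)–(13,21): clear
  edge (13,21)–(13,14): clear
  midpoint (8,1) outside
  → clear

FREE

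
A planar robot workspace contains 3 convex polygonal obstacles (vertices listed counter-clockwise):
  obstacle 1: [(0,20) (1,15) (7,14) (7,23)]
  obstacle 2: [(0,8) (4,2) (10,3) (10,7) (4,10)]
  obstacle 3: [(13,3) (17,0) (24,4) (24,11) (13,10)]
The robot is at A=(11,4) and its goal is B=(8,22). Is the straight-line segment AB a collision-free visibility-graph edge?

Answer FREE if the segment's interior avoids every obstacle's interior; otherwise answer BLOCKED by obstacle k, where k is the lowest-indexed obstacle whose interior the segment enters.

FREE

Obstacle 1 [(0,20) (1,15) (7,14) (7,23)]:
  edge (0,20)–(1,15): clear
  edge (1,15)–(7,14): clear
  edge (7,14)–(7,23): clear
  edge (7,23)–(0,20): clear
  midpoint (19/2,13) outside
  → clear
Obstacle 2 [(0,8) (4,2) (10,3) (10,7) (4,10)]:
  edge (0,8)–(4,2): clear
  edge (4,2)–(10,3): clear
  edge (10,3)–(10,7): clear
  edge (10,7)–(4,10): clear
  edge (4,10)–(0,8): clear
  midpoint (19/2,13) outside
  → clear
Obstacle 3 [(13,3) (17,0) (24,4) (24,11) (13,10)]:
  edge (13,3)–(17,0): clear
  edge (17,0)–(24,4): clear
  edge (24,4)–(24,11): clear
  edge (24,11)–(13,10): clear
  edge (13,10)–(13,3): clear
  midpoint (19/2,13) outside
  → clear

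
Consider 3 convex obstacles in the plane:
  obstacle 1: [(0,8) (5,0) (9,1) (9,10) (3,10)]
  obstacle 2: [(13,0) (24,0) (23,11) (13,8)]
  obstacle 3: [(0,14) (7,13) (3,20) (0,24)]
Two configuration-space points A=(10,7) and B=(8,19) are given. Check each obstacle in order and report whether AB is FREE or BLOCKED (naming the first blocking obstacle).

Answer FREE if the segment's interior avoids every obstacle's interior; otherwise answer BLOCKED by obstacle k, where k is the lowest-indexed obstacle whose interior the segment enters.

FREE

Obstacle 1 [(0,8) (5,0) (9,1) (9,10) (3,10)]:
  edge (0,8)–(5,0): clear
  edge (5,0)–(9,1): clear
  edge (9,1)–(9,10): clear
  edge (9,10)–(3,10): clear
  edge (3,10)–(0,8): clear
  midpoint (9,13) outside
  → clear
Obstacle 2 [(13,0) (24,0) (23,11) (13,8)]:
  edge (13,0)–(24,0): clear
  edge (24,0)–(23,11): clear
  edge (23,11)–(13,8): clear
  edge (13,8)–(13,0): clear
  midpoint (9,13) outside
  → clear
Obstacle 3 [(0,14) (7,13) (3,20) (0,24)]:
  edge (0,14)–(7,13): clear
  edge (7,13)–(3,20): clear
  edge (3,20)–(0,24): clear
  edge (0,24)–(0,14): clear
  midpoint (9,13) outside
  → clear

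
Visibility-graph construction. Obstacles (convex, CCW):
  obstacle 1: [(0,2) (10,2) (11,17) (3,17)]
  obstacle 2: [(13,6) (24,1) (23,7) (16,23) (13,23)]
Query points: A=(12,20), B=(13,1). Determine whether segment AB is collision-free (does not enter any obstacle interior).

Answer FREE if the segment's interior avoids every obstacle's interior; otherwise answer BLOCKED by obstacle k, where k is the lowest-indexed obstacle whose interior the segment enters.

Obstacle 1 [(0,2) (10,2) (11,17) (3,17)]:
  edge (0,2)–(10,2): clear
  edge (10,2)–(11,17): clear
  edge (11,17)–(3,17): clear
  edge (3,17)–(0,2): clear
  midpoint (25/2,21/2) outside
  → clear
Obstacle 2 [(13,6) (24,1) (23,7) (16,23) (13,23)]:
  edge (13,6)–(24,1): clear
  edge (24,1)–(23,7): clear
  edge (23,7)–(16,23): clear
  edge (16,23)–(13,23): clear
  edge (13,23)–(13,6): clear
  midpoint (25/2,21/2) outside
  → clear

FREE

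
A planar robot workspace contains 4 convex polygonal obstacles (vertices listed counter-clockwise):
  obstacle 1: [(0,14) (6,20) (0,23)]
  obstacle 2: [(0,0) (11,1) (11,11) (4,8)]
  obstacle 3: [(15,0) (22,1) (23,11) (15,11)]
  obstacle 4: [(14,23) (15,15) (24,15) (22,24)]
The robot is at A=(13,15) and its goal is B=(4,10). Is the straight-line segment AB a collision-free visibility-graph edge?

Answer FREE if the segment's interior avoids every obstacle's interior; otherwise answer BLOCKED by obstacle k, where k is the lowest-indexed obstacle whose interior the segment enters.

FREE

Obstacle 1 [(0,14) (6,20) (0,23)]:
  edge (0,14)–(6,20): clear
  edge (6,20)–(0,23): clear
  edge (0,23)–(0,14): clear
  midpoint (17/2,25/2) outside
  → clear
Obstacle 2 [(0,0) (11,1) (11,11) (4,8)]:
  edge (0,0)–(11,1): clear
  edge (11,1)–(11,11): clear
  edge (11,11)–(4,8): clear
  edge (4,8)–(0,0): clear
  midpoint (17/2,25/2) outside
  → clear
Obstacle 3 [(15,0) (22,1) (23,11) (15,11)]:
  edge (15,0)–(22,1): clear
  edge (22,1)–(23,11): clear
  edge (23,11)–(15,11): clear
  edge (15,11)–(15,0): clear
  midpoint (17/2,25/2) outside
  → clear
Obstacle 4 [(14,23) (15,15) (24,15) (22,24)]:
  edge (14,23)–(15,15): clear
  edge (15,15)–(24,15): clear
  edge (24,15)–(22,24): clear
  edge (22,24)–(14,23): clear
  midpoint (17/2,25/2) outside
  → clear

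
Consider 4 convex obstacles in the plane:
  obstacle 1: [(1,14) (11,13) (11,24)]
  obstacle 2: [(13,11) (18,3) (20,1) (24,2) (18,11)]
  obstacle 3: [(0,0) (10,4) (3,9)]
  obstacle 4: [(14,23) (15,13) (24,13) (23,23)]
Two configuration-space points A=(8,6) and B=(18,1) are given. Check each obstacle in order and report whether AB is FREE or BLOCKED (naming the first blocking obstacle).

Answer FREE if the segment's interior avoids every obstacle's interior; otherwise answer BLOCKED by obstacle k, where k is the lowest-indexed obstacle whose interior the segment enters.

Obstacle 1 [(1,14) (11,13) (11,24)]:
  edge (1,14)–(11,13): clear
  edge (11,13)–(11,24): clear
  edge (11,24)–(1,14): clear
  midpoint (13,7/2) outside
  → clear
Obstacle 2 [(13,11) (18,3) (20,1) (24,2) (18,11)]:
  edge (13,11)–(18,3): clear
  edge (18,3)–(20,1): clear
  edge (20,1)–(24,2): clear
  edge (24,2)–(18,11): clear
  edge (18,11)–(13,11): clear
  midpoint (13,7/2) outside
  → clear
Obstacle 3 [(0,0) (10,4) (3,9)]:
  edge (0,0)–(10,4): clear
  edge (10,4)–(3,9): clear
  edge (3,9)–(0,0): clear
  midpoint (13,7/2) outside
  → clear
Obstacle 4 [(14,23) (15,13) (24,13) (23,23)]:
  edge (14,23)–(15,13): clear
  edge (15,13)–(24,13): clear
  edge (24,13)–(23,23): clear
  edge (23,23)–(14,23): clear
  midpoint (13,7/2) outside
  → clear

FREE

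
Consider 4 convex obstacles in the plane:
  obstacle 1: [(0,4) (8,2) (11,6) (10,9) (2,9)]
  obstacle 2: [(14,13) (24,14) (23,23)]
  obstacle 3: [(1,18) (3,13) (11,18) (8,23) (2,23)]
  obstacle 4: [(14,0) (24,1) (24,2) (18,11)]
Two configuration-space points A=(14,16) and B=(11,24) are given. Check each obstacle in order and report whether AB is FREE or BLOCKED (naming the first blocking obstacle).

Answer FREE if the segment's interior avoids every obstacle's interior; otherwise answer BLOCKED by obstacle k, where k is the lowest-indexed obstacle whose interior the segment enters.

FREE

Obstacle 1 [(0,4) (8,2) (11,6) (10,9) (2,9)]:
  edge (0,4)–(8,2): clear
  edge (8,2)–(11,6): clear
  edge (11,6)–(10,9): clear
  edge (10,9)–(2,9): clear
  edge (2,9)–(0,4): clear
  midpoint (25/2,20) outside
  → clear
Obstacle 2 [(14,13) (24,14) (23,23)]:
  edge (14,13)–(24,14): clear
  edge (24,14)–(23,23): clear
  edge (23,23)–(14,13): clear
  midpoint (25/2,20) outside
  → clear
Obstacle 3 [(1,18) (3,13) (11,18) (8,23) (2,23)]:
  edge (1,18)–(3,13): clear
  edge (3,13)–(11,18): clear
  edge (11,18)–(8,23): clear
  edge (8,23)–(2,23): clear
  edge (2,23)–(1,18): clear
  midpoint (25/2,20) outside
  → clear
Obstacle 4 [(14,0) (24,1) (24,2) (18,11)]:
  edge (14,0)–(24,1): clear
  edge (24,1)–(24,2): clear
  edge (24,2)–(18,11): clear
  edge (18,11)–(14,0): clear
  midpoint (25/2,20) outside
  → clear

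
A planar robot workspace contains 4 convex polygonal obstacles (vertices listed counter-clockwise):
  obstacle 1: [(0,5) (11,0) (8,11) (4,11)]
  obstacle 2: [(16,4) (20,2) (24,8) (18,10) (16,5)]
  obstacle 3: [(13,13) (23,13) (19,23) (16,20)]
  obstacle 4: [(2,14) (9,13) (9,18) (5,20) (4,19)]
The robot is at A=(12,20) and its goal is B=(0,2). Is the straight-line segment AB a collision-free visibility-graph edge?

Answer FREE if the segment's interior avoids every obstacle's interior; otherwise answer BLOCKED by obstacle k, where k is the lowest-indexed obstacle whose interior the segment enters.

BLOCKED by obstacle 1

Obstacle 1 [(0,5) (11,0) (8,11) (4,11)]:
  edge (0,5)–(11,0): crosses AB
  edge (11,0)–(8,11): clear
  edge (8,11)–(4,11): crosses AB
  edge (4,11)–(0,5): clear
  → BLOCKED
Obstacle 2 [(16,4) (20,2) (24,8) (18,10) (16,5)]:
  edge (16,4)–(20,2): clear
  edge (20,2)–(24,8): clear
  edge (24,8)–(18,10): clear
  edge (18,10)–(16,5): clear
  edge (16,5)–(16,4): clear
  midpoint (6,11) outside
  → clear
Obstacle 3 [(13,13) (23,13) (19,23) (16,20)]:
  edge (13,13)–(23,13): clear
  edge (23,13)–(19,23): clear
  edge (19,23)–(16,20): clear
  edge (16,20)–(13,13): clear
  midpoint (6,11) outside
  → clear
Obstacle 4 [(2,14) (9,13) (9,18) (5,20) (4,19)]:
  edge (2,14)–(9,13): crosses AB
  edge (9,13)–(9,18): crosses AB
  edge (9,18)–(5,20): clear
  edge (5,20)–(4,19): clear
  edge (4,19)–(2,14): clear
  → BLOCKED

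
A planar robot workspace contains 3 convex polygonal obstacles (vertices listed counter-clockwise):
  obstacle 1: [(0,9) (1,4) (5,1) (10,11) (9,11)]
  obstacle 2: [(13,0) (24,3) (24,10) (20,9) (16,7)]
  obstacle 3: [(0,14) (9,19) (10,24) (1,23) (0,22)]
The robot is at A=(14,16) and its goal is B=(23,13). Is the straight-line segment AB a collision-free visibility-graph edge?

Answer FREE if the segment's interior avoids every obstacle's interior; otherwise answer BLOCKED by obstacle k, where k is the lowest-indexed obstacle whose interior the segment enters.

Obstacle 1 [(0,9) (1,4) (5,1) (10,11) (9,11)]:
  edge (0,9)–(1,4): clear
  edge (1,4)–(5,1): clear
  edge (5,1)–(10,11): clear
  edge (10,11)–(9,11): clear
  edge (9,11)–(0,9): clear
  midpoint (37/2,29/2) outside
  → clear
Obstacle 2 [(13,0) (24,3) (24,10) (20,9) (16,7)]:
  edge (13,0)–(24,3): clear
  edge (24,3)–(24,10): clear
  edge (24,10)–(20,9): clear
  edge (20,9)–(16,7): clear
  edge (16,7)–(13,0): clear
  midpoint (37/2,29/2) outside
  → clear
Obstacle 3 [(0,14) (9,19) (10,24) (1,23) (0,22)]:
  edge (0,14)–(9,19): clear
  edge (9,19)–(10,24): clear
  edge (10,24)–(1,23): clear
  edge (1,23)–(0,22): clear
  edge (0,22)–(0,14): clear
  midpoint (37/2,29/2) outside
  → clear

FREE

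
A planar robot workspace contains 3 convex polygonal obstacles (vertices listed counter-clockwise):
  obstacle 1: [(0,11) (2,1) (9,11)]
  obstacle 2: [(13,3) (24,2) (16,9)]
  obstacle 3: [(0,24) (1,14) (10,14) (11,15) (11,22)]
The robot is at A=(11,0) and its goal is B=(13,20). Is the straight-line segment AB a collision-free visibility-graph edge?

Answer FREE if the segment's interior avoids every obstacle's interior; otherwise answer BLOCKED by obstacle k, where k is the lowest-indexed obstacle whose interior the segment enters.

Obstacle 1 [(0,11) (2,1) (9,11)]:
  edge (0,11)–(2,1): clear
  edge (2,1)–(9,11): clear
  edge (9,11)–(0,11): clear
  midpoint (12,10) outside
  → clear
Obstacle 2 [(13,3) (24,2) (16,9)]:
  edge (13,3)–(24,2): clear
  edge (24,2)–(16,9): clear
  edge (16,9)–(13,3): clear
  midpoint (12,10) outside
  → clear
Obstacle 3 [(0,24) (1,14) (10,14) (11,15) (11,22)]:
  edge (0,24)–(1,14): clear
  edge (1,14)–(10,14): clear
  edge (10,14)–(11,15): clear
  edge (11,15)–(11,22): clear
  edge (11,22)–(0,24): clear
  midpoint (12,10) outside
  → clear

FREE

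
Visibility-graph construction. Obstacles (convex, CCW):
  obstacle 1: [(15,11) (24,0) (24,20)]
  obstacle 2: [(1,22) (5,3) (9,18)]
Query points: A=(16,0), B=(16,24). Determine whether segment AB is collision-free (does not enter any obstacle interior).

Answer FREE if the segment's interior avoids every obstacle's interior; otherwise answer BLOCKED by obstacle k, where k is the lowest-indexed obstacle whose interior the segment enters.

Obstacle 1 [(15,11) (24,0) (24,20)]:
  edge (15,11)–(24,0): crosses AB
  edge (24,0)–(24,20): clear
  edge (24,20)–(15,11): crosses AB
  → BLOCKED
Obstacle 2 [(1,22) (5,3) (9,18)]:
  edge (1,22)–(5,3): clear
  edge (5,3)–(9,18): clear
  edge (9,18)–(1,22): clear
  midpoint (16,12) outside
  → clear

BLOCKED by obstacle 1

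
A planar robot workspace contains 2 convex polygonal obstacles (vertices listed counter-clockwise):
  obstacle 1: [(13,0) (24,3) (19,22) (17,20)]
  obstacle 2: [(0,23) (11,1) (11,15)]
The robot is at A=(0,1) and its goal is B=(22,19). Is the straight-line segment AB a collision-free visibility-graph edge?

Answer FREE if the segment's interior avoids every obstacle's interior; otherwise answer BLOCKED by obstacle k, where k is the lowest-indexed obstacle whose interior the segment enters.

BLOCKED by obstacle 1

Obstacle 1 [(13,0) (24,3) (19,22) (17,20)]:
  edge (13,0)–(24,3): clear
  edge (24,3)–(19,22): crosses AB
  edge (19,22)–(17,20): clear
  edge (17,20)–(13,0): crosses AB
  → BLOCKED
Obstacle 2 [(0,23) (11,1) (11,15)]:
  edge (0,23)–(11,1): crosses AB
  edge (11,1)–(11,15): crosses AB
  edge (11,15)–(0,23): clear
  → BLOCKED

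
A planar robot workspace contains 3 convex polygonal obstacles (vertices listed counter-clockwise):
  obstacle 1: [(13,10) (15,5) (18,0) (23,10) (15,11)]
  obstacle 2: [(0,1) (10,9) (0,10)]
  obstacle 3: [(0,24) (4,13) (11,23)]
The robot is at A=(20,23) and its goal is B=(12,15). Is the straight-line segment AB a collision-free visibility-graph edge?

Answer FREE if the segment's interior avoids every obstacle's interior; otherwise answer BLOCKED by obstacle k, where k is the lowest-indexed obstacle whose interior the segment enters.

Obstacle 1 [(13,10) (15,5) (18,0) (23,10) (15,11)]:
  edge (13,10)–(15,5): clear
  edge (15,5)–(18,0): clear
  edge (18,0)–(23,10): clear
  edge (23,10)–(15,11): clear
  edge (15,11)–(13,10): clear
  midpoint (16,19) outside
  → clear
Obstacle 2 [(0,1) (10,9) (0,10)]:
  edge (0,1)–(10,9): clear
  edge (10,9)–(0,10): clear
  edge (0,10)–(0,1): clear
  midpoint (16,19) outside
  → clear
Obstacle 3 [(0,24) (4,13) (11,23)]:
  edge (0,24)–(4,13): clear
  edge (4,13)–(11,23): clear
  edge (11,23)–(0,24): clear
  midpoint (16,19) outside
  → clear

FREE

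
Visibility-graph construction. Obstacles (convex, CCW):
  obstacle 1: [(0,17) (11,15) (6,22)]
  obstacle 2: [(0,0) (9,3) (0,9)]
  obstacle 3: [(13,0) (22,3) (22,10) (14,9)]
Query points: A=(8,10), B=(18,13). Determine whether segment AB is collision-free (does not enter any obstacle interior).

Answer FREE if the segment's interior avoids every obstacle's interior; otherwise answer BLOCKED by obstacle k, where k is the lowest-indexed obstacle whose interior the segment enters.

Obstacle 1 [(0,17) (11,15) (6,22)]:
  edge (0,17)–(11,15): clear
  edge (11,15)–(6,22): clear
  edge (6,22)–(0,17): clear
  midpoint (13,23/2) outside
  → clear
Obstacle 2 [(0,0) (9,3) (0,9)]:
  edge (0,0)–(9,3): clear
  edge (9,3)–(0,9): clear
  edge (0,9)–(0,0): clear
  midpoint (13,23/2) outside
  → clear
Obstacle 3 [(13,0) (22,3) (22,10) (14,9)]:
  edge (13,0)–(22,3): clear
  edge (22,3)–(22,10): clear
  edge (22,10)–(14,9): clear
  edge (14,9)–(13,0): clear
  midpoint (13,23/2) outside
  → clear

FREE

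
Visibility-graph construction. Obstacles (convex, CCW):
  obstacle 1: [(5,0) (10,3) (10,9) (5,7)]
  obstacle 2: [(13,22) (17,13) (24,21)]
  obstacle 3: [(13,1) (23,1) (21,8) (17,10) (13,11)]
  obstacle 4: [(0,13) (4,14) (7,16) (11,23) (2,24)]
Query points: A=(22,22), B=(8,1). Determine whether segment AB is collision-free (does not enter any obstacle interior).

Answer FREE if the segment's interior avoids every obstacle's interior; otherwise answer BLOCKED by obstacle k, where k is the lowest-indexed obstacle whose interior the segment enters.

BLOCKED by obstacle 1

Obstacle 1 [(5,0) (10,3) (10,9) (5,7)]:
  edge (5,0)–(10,3): crosses AB
  edge (10,3)–(10,9): crosses AB
  edge (10,9)–(5,7): clear
  edge (5,7)–(5,0): clear
  → BLOCKED
Obstacle 2 [(13,22) (17,13) (24,21)]:
  edge (13,22)–(17,13): crosses AB
  edge (17,13)–(24,21): clear
  edge (24,21)–(13,22): crosses AB
  → BLOCKED
Obstacle 3 [(13,1) (23,1) (21,8) (17,10) (13,11)]:
  edge (13,1)–(23,1): clear
  edge (23,1)–(21,8): clear
  edge (21,8)–(17,10): clear
  edge (17,10)–(13,11): crosses AB
  edge (13,11)–(13,1): crosses AB
  → BLOCKED
Obstacle 4 [(0,13) (4,14) (7,16) (11,23) (2,24)]:
  edge (0,13)–(4,14): clear
  edge (4,14)–(7,16): clear
  edge (7,16)–(11,23): clear
  edge (11,23)–(2,24): clear
  edge (2,24)–(0,13): clear
  midpoint (15,23/2) outside
  → clear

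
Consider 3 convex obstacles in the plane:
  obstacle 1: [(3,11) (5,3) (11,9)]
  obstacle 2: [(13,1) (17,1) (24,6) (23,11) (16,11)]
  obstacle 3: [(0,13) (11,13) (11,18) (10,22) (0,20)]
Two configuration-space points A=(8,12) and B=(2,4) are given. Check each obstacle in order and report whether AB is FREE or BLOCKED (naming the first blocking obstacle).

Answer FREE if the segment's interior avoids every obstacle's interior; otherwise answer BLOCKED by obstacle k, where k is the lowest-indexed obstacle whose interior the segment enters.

Obstacle 1 [(3,11) (5,3) (11,9)]:
  edge (3,11)–(5,3): crosses AB
  edge (5,3)–(11,9): clear
  edge (11,9)–(3,11): crosses AB
  → BLOCKED
Obstacle 2 [(13,1) (17,1) (24,6) (23,11) (16,11)]:
  edge (13,1)–(17,1): clear
  edge (17,1)–(24,6): clear
  edge (24,6)–(23,11): clear
  edge (23,11)–(16,11): clear
  edge (16,11)–(13,1): clear
  midpoint (5,8) outside
  → clear
Obstacle 3 [(0,13) (11,13) (11,18) (10,22) (0,20)]:
  edge (0,13)–(11,13): clear
  edge (11,13)–(11,18): clear
  edge (11,18)–(10,22): clear
  edge (10,22)–(0,20): clear
  edge (0,20)–(0,13): clear
  midpoint (5,8) outside
  → clear

BLOCKED by obstacle 1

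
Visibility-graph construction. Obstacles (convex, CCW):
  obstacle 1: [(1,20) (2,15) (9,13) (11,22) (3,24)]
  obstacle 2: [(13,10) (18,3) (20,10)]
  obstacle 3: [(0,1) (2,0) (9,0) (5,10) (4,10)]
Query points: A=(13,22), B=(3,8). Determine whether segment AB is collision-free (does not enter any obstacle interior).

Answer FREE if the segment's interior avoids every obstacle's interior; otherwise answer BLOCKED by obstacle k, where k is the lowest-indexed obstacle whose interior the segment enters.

BLOCKED by obstacle 1

Obstacle 1 [(1,20) (2,15) (9,13) (11,22) (3,24)]:
  edge (1,20)–(2,15): clear
  edge (2,15)–(9,13): crosses AB
  edge (9,13)–(11,22): crosses AB
  edge (11,22)–(3,24): clear
  edge (3,24)–(1,20): clear
  → BLOCKED
Obstacle 2 [(13,10) (18,3) (20,10)]:
  edge (13,10)–(18,3): clear
  edge (18,3)–(20,10): clear
  edge (20,10)–(13,10): clear
  midpoint (8,15) outside
  → clear
Obstacle 3 [(0,1) (2,0) (9,0) (5,10) (4,10)]:
  edge (0,1)–(2,0): clear
  edge (2,0)–(9,0): clear
  edge (9,0)–(5,10): clear
  edge (5,10)–(4,10): crosses AB
  edge (4,10)–(0,1): crosses AB
  → BLOCKED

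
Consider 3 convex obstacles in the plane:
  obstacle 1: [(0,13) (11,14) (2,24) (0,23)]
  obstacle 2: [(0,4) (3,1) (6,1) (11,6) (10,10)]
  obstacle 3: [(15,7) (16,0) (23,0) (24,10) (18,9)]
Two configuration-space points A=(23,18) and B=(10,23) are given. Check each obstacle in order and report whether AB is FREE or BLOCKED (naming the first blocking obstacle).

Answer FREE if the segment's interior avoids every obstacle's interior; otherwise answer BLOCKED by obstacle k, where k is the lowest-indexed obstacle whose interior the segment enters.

FREE

Obstacle 1 [(0,13) (11,14) (2,24) (0,23)]:
  edge (0,13)–(11,14): clear
  edge (11,14)–(2,24): clear
  edge (2,24)–(0,23): clear
  edge (0,23)–(0,13): clear
  midpoint (33/2,41/2) outside
  → clear
Obstacle 2 [(0,4) (3,1) (6,1) (11,6) (10,10)]:
  edge (0,4)–(3,1): clear
  edge (3,1)–(6,1): clear
  edge (6,1)–(11,6): clear
  edge (11,6)–(10,10): clear
  edge (10,10)–(0,4): clear
  midpoint (33/2,41/2) outside
  → clear
Obstacle 3 [(15,7) (16,0) (23,0) (24,10) (18,9)]:
  edge (15,7)–(16,0): clear
  edge (16,0)–(23,0): clear
  edge (23,0)–(24,10): clear
  edge (24,10)–(18,9): clear
  edge (18,9)–(15,7): clear
  midpoint (33/2,41/2) outside
  → clear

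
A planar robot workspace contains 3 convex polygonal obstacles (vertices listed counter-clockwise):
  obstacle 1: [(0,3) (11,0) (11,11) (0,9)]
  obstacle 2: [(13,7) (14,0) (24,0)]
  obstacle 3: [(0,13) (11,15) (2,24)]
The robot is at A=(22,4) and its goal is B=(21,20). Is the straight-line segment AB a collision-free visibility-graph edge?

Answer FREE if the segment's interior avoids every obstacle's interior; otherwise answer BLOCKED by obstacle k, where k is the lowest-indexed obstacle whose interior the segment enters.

Obstacle 1 [(0,3) (11,0) (11,11) (0,9)]:
  edge (0,3)–(11,0): clear
  edge (11,0)–(11,11): clear
  edge (11,11)–(0,9): clear
  edge (0,9)–(0,3): clear
  midpoint (43/2,12) outside
  → clear
Obstacle 2 [(13,7) (14,0) (24,0)]:
  edge (13,7)–(14,0): clear
  edge (14,0)–(24,0): clear
  edge (24,0)–(13,7): clear
  midpoint (43/2,12) outside
  → clear
Obstacle 3 [(0,13) (11,15) (2,24)]:
  edge (0,13)–(11,15): clear
  edge (11,15)–(2,24): clear
  edge (2,24)–(0,13): clear
  midpoint (43/2,12) outside
  → clear

FREE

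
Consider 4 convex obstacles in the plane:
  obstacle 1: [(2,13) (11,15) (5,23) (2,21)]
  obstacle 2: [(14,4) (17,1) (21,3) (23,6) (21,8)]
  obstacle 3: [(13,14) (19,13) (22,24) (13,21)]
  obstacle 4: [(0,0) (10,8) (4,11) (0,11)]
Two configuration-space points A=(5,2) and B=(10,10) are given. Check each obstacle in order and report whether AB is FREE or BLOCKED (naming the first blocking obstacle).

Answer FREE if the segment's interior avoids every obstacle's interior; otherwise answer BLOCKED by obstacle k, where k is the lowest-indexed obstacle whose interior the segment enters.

BLOCKED by obstacle 4

Obstacle 1 [(2,13) (11,15) (5,23) (2,21)]:
  edge (2,13)–(11,15): clear
  edge (11,15)–(5,23): clear
  edge (5,23)–(2,21): clear
  edge (2,21)–(2,13): clear
  midpoint (15/2,6) outside
  → clear
Obstacle 2 [(14,4) (17,1) (21,3) (23,6) (21,8)]:
  edge (14,4)–(17,1): clear
  edge (17,1)–(21,3): clear
  edge (21,3)–(23,6): clear
  edge (23,6)–(21,8): clear
  edge (21,8)–(14,4): clear
  midpoint (15/2,6) outside
  → clear
Obstacle 3 [(13,14) (19,13) (22,24) (13,21)]:
  edge (13,14)–(19,13): clear
  edge (19,13)–(22,24): clear
  edge (22,24)–(13,21): clear
  edge (13,21)–(13,14): clear
  midpoint (15/2,6) outside
  → clear
Obstacle 4 [(0,0) (10,8) (4,11) (0,11)]:
  edge (0,0)–(10,8): crosses AB
  edge (10,8)–(4,11): crosses AB
  edge (4,11)–(0,11): clear
  edge (0,11)–(0,0): clear
  → BLOCKED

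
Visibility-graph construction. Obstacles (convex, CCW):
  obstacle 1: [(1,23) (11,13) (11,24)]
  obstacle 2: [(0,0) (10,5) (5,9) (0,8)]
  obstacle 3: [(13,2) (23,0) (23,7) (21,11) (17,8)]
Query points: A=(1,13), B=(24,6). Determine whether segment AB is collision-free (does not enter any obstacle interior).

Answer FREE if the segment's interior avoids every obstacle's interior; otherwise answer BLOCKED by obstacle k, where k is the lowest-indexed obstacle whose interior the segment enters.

BLOCKED by obstacle 3

Obstacle 1 [(1,23) (11,13) (11,24)]:
  edge (1,23)–(11,13): clear
  edge (11,13)–(11,24): clear
  edge (11,24)–(1,23): clear
  midpoint (25/2,19/2) outside
  → clear
Obstacle 2 [(0,0) (10,5) (5,9) (0,8)]:
  edge (0,0)–(10,5): clear
  edge (10,5)–(5,9): clear
  edge (5,9)–(0,8): clear
  edge (0,8)–(0,0): clear
  midpoint (25/2,19/2) outside
  → clear
Obstacle 3 [(13,2) (23,0) (23,7) (21,11) (17,8)]:
  edge (13,2)–(23,0): clear
  edge (23,0)–(23,7): crosses AB
  edge (23,7)–(21,11): clear
  edge (21,11)–(17,8): crosses AB
  edge (17,8)–(13,2): clear
  → BLOCKED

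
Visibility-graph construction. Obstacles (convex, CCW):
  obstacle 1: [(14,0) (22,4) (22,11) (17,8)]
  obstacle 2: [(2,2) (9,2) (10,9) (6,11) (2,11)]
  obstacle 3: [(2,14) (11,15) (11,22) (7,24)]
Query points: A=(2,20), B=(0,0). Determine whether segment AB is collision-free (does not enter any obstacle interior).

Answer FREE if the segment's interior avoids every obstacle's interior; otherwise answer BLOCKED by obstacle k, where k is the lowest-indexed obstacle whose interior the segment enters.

Obstacle 1 [(14,0) (22,4) (22,11) (17,8)]:
  edge (14,0)–(22,4): clear
  edge (22,4)–(22,11): clear
  edge (22,11)–(17,8): clear
  edge (17,8)–(14,0): clear
  midpoint (1,10) outside
  → clear
Obstacle 2 [(2,2) (9,2) (10,9) (6,11) (2,11)]:
  edge (2,2)–(9,2): clear
  edge (9,2)–(10,9): clear
  edge (10,9)–(6,11): clear
  edge (6,11)–(2,11): clear
  edge (2,11)–(2,2): clear
  midpoint (1,10) outside
  → clear
Obstacle 3 [(2,14) (11,15) (11,22) (7,24)]:
  edge (2,14)–(11,15): clear
  edge (11,15)–(11,22): clear
  edge (11,22)–(7,24): clear
  edge (7,24)–(2,14): clear
  midpoint (1,10) outside
  → clear

FREE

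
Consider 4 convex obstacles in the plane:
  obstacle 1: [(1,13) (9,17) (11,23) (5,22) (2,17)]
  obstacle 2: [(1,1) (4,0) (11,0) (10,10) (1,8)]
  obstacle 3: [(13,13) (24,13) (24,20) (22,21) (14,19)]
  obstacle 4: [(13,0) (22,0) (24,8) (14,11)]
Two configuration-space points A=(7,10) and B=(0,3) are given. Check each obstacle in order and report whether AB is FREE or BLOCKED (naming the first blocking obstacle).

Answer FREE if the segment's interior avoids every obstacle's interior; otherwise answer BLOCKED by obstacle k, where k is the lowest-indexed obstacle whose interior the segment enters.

Obstacle 1 [(1,13) (9,17) (11,23) (5,22) (2,17)]:
  edge (1,13)–(9,17): clear
  edge (9,17)–(11,23): clear
  edge (11,23)–(5,22): clear
  edge (5,22)–(2,17): clear
  edge (2,17)–(1,13): clear
  midpoint (7/2,13/2) outside
  → clear
Obstacle 2 [(1,1) (4,0) (11,0) (10,10) (1,8)]:
  edge (1,1)–(4,0): clear
  edge (4,0)–(11,0): clear
  edge (11,0)–(10,10): clear
  edge (10,10)–(1,8): crosses AB
  edge (1,8)–(1,1): crosses AB
  → BLOCKED
Obstacle 3 [(13,13) (24,13) (24,20) (22,21) (14,19)]:
  edge (13,13)–(24,13): clear
  edge (24,13)–(24,20): clear
  edge (24,20)–(22,21): clear
  edge (22,21)–(14,19): clear
  edge (14,19)–(13,13): clear
  midpoint (7/2,13/2) outside
  → clear
Obstacle 4 [(13,0) (22,0) (24,8) (14,11)]:
  edge (13,0)–(22,0): clear
  edge (22,0)–(24,8): clear
  edge (24,8)–(14,11): clear
  edge (14,11)–(13,0): clear
  midpoint (7/2,13/2) outside
  → clear

BLOCKED by obstacle 2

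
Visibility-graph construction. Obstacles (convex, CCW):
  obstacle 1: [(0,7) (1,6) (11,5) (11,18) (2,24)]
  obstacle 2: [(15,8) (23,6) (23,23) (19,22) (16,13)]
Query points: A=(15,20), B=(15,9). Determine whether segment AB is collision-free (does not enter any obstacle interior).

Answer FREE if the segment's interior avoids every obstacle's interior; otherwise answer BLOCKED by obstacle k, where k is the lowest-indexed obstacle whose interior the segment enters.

Obstacle 1 [(0,7) (1,6) (11,5) (11,18) (2,24)]:
  edge (0,7)–(1,6): clear
  edge (1,6)–(11,5): clear
  edge (11,5)–(11,18): clear
  edge (11,18)–(2,24): clear
  edge (2,24)–(0,7): clear
  midpoint (15,29/2) outside
  → clear
Obstacle 2 [(15,8) (23,6) (23,23) (19,22) (16,13)]:
  edge (15,8)–(23,6): clear
  edge (23,6)–(23,23): clear
  edge (23,23)–(19,22): clear
  edge (19,22)–(16,13): clear
  edge (16,13)–(15,8): clear
  midpoint (15,29/2) outside
  → clear

FREE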